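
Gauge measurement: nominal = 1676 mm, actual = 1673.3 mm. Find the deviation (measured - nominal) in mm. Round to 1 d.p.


Deviation = measured - nominal
Deviation = 1673.3 - 1676
Deviation = -2.7 mm

-2.7


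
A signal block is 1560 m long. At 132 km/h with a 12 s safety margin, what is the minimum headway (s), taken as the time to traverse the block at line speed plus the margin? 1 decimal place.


V = 132 / 3.6 = 36.6667 m/s
Block traversal time = 1560 / 36.6667 = 42.5455 s
Headway = 42.5455 + 12
Headway = 54.5 s

54.5


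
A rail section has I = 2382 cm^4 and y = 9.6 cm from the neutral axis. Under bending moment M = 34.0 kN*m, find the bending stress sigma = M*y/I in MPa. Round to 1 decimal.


Convert units:
M = 34.0 kN*m = 34000000 N*mm
y = 9.6 cm = 96 mm
I = 2382 cm^4 = 23820000 mm^4
sigma = 34000000 * 96 / 23820000
sigma = 137.0 MPa

137.0


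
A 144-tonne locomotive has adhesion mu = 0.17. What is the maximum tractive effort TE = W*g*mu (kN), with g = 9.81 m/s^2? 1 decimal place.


TE_max = W * g * mu
TE_max = 144 * 9.81 * 0.17
TE_max = 1412.64 * 0.17
TE_max = 240.1 kN

240.1


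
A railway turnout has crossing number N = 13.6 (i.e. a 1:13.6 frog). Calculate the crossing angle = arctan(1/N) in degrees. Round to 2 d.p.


1/N = 1/13.6 = 0.073529
angle = arctan(0.073529) = 0.073397 rad
angle = 0.073397 * 180/pi = 4.21 degrees

4.21


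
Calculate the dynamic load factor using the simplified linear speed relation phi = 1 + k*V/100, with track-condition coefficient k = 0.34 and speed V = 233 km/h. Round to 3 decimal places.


phi = 1 + k * V / 100
phi = 1 + 0.34 * 233 / 100
phi = 1 + 0.7922
phi = 1.792

1.792


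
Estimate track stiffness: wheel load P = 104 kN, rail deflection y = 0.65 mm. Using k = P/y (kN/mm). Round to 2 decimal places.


Track stiffness k = P / y
k = 104 / 0.65
k = 160.00 kN/mm

160.00


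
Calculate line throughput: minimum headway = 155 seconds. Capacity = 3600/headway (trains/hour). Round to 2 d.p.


Capacity = 3600 / headway
Capacity = 3600 / 155
Capacity = 23.23 trains/hour

23.23


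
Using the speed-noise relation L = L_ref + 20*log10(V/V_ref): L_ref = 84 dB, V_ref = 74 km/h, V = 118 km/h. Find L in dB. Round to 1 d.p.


V/V_ref = 118 / 74 = 1.594595
log10(1.594595) = 0.20265
20 * 0.20265 = 4.053
L = 84 + 4.053 = 88.1 dB

88.1


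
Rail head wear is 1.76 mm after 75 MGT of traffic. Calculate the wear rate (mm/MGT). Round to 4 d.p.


Wear rate = total wear / cumulative tonnage
Rate = 1.76 / 75
Rate = 0.0235 mm/MGT

0.0235


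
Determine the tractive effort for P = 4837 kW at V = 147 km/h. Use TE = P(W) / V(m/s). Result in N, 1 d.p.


Convert: P = 4837 kW = 4837000 W
V = 147 / 3.6 = 40.8333 m/s
TE = 4837000 / 40.8333
TE = 118457.1 N

118457.1


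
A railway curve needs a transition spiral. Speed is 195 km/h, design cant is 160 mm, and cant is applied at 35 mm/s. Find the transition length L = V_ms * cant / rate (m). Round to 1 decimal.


Convert speed: V = 195 / 3.6 = 54.1667 m/s
L = 54.1667 * 160 / 35
L = 8666.6667 / 35
L = 247.6 m

247.6


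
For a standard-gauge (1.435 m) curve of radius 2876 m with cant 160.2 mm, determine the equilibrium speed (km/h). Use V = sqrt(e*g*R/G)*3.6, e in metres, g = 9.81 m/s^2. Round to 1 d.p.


Convert cant: e = 160.2 mm = 0.1602 m
V_ms = sqrt(0.1602 * 9.81 * 2876 / 1.435)
V_ms = sqrt(3149.694991) = 56.1221 m/s
V = 56.1221 * 3.6 = 202.0 km/h

202.0


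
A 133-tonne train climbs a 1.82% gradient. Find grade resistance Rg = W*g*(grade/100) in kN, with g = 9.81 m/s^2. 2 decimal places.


Rg = W * 9.81 * grade / 100
Rg = 133 * 9.81 * 1.82 / 100
Rg = 1304.73 * 0.0182
Rg = 23.75 kN

23.75


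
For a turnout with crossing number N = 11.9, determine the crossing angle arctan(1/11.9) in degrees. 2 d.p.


1/N = 1/11.9 = 0.084034
angle = arctan(0.084034) = 0.083837 rad
angle = 0.083837 * 180/pi = 4.80 degrees

4.80


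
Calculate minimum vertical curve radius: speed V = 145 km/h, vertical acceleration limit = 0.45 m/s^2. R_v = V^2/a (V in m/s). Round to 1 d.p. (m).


Convert speed: V = 145 / 3.6 = 40.2778 m/s
V^2 = 1622.2994 m^2/s^2
R_v = 1622.2994 / 0.45
R_v = 3605.1 m

3605.1


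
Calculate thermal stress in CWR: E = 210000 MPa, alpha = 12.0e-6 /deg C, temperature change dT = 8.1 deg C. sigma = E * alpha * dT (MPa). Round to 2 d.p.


sigma = E * alpha * dT
sigma = 210000 * 12.0e-6 * 8.1
sigma = 2.52 * 8.1
sigma = 20.41 MPa

20.41


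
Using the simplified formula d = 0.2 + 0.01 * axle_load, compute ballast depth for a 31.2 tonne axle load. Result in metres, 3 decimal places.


d = 0.2 + 0.01 * 31.2
d = 0.2 + 0.312
d = 0.512 m

0.512


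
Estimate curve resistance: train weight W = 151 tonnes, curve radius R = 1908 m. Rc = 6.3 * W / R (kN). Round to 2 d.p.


Rc = 6.3 * W / R
Rc = 6.3 * 151 / 1908
Rc = 951.3 / 1908
Rc = 0.50 kN

0.50


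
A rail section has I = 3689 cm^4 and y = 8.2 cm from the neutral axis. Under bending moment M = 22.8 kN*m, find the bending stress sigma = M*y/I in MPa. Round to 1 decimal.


Convert units:
M = 22.8 kN*m = 22800000 N*mm
y = 8.2 cm = 82 mm
I = 3689 cm^4 = 36890000 mm^4
sigma = 22800000 * 82 / 36890000
sigma = 50.7 MPa

50.7


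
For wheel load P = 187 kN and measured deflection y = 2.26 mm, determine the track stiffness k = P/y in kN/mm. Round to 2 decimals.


Track stiffness k = P / y
k = 187 / 2.26
k = 82.74 kN/mm

82.74


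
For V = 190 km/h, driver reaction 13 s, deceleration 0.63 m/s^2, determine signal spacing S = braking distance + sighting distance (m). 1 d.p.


V = 190 / 3.6 = 52.7778 m/s
Braking distance = 52.7778^2 / (2*0.63) = 2210.7094 m
Sighting distance = 52.7778 * 13 = 686.1111 m
S = 2210.7094 + 686.1111 = 2896.8 m

2896.8


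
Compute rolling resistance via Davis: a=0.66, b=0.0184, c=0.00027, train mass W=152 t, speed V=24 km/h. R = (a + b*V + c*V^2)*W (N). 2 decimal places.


b*V = 0.0184 * 24 = 0.4416
c*V^2 = 0.00027 * 576 = 0.15552
R_per_t = 0.66 + 0.4416 + 0.15552 = 1.25712 N/t
R_total = 1.25712 * 152 = 191.08 N

191.08


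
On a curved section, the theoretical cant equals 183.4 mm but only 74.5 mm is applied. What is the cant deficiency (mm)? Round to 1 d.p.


Cant deficiency = equilibrium cant - actual cant
CD = 183.4 - 74.5
CD = 108.9 mm

108.9


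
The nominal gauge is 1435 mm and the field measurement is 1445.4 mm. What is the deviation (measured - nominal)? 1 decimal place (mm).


Deviation = measured - nominal
Deviation = 1445.4 - 1435
Deviation = 10.4 mm

10.4


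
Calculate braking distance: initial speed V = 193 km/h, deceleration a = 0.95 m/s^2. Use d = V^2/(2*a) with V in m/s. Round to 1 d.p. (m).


Convert speed: V = 193 / 3.6 = 53.6111 m/s
V^2 = 2874.1512
d = 2874.1512 / (2 * 0.95)
d = 2874.1512 / 1.9
d = 1512.7 m

1512.7


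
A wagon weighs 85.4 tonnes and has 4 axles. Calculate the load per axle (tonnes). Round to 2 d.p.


Load per axle = total weight / number of axles
Load = 85.4 / 4
Load = 21.35 tonnes

21.35


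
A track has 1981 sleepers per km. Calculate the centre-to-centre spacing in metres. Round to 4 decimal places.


Spacing = 1000 m / number of sleepers
Spacing = 1000 / 1981
Spacing = 0.5048 m

0.5048


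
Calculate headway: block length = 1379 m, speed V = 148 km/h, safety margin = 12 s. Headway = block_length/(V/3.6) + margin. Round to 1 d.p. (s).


V = 148 / 3.6 = 41.1111 m/s
Block traversal time = 1379 / 41.1111 = 33.5432 s
Headway = 33.5432 + 12
Headway = 45.5 s

45.5


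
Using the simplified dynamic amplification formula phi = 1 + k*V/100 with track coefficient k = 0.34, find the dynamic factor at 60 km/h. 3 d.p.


phi = 1 + k * V / 100
phi = 1 + 0.34 * 60 / 100
phi = 1 + 0.204
phi = 1.204

1.204


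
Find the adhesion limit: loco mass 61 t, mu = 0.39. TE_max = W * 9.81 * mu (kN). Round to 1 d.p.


TE_max = W * g * mu
TE_max = 61 * 9.81 * 0.39
TE_max = 598.41 * 0.39
TE_max = 233.4 kN

233.4


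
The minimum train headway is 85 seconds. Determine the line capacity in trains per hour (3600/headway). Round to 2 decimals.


Capacity = 3600 / headway
Capacity = 3600 / 85
Capacity = 42.35 trains/hour

42.35


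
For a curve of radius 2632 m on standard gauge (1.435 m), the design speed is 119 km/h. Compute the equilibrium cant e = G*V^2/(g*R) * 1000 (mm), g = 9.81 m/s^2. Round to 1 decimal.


Convert speed: V = 119 / 3.6 = 33.0556 m/s
Apply formula: e = 1.435 * 33.0556^2 / (9.81 * 2632)
e = 1.435 * 1092.6698 / 25819.92
e = 0.060728 m = 60.7 mm

60.7


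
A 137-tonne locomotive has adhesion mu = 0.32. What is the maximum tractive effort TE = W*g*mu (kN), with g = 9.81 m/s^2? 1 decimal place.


TE_max = W * g * mu
TE_max = 137 * 9.81 * 0.32
TE_max = 1343.97 * 0.32
TE_max = 430.1 kN

430.1


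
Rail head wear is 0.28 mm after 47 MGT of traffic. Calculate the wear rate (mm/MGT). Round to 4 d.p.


Wear rate = total wear / cumulative tonnage
Rate = 0.28 / 47
Rate = 0.0060 mm/MGT

0.0060


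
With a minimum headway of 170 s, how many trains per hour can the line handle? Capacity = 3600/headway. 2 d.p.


Capacity = 3600 / headway
Capacity = 3600 / 170
Capacity = 21.18 trains/hour

21.18


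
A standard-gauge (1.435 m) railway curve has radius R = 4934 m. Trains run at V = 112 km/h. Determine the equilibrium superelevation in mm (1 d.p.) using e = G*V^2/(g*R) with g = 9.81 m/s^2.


Convert speed: V = 112 / 3.6 = 31.1111 m/s
Apply formula: e = 1.435 * 31.1111^2 / (9.81 * 4934)
e = 1.435 * 967.9012 / 48402.54
e = 0.028696 m = 28.7 mm

28.7


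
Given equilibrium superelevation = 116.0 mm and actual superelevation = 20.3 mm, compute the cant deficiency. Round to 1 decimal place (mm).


Cant deficiency = equilibrium cant - actual cant
CD = 116.0 - 20.3
CD = 95.7 mm

95.7


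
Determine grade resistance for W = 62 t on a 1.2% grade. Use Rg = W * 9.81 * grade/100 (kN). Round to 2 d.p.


Rg = W * 9.81 * grade / 100
Rg = 62 * 9.81 * 1.2 / 100
Rg = 608.22 * 0.012
Rg = 7.30 kN

7.30


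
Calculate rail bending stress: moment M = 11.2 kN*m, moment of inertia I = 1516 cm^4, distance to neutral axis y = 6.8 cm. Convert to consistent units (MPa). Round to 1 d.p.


Convert units:
M = 11.2 kN*m = 11200000 N*mm
y = 6.8 cm = 68 mm
I = 1516 cm^4 = 15160000 mm^4
sigma = 11200000 * 68 / 15160000
sigma = 50.2 MPa

50.2


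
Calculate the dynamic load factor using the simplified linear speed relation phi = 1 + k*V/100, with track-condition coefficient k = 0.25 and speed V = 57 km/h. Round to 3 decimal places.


phi = 1 + k * V / 100
phi = 1 + 0.25 * 57 / 100
phi = 1 + 0.1425
phi = 1.143

1.143


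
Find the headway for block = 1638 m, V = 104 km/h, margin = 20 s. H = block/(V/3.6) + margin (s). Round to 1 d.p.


V = 104 / 3.6 = 28.8889 m/s
Block traversal time = 1638 / 28.8889 = 56.7 s
Headway = 56.7 + 20
Headway = 76.7 s

76.7


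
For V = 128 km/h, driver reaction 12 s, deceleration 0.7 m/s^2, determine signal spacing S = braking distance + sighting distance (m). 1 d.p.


V = 128 / 3.6 = 35.5556 m/s
Braking distance = 35.5556^2 / (2*0.7) = 902.9982 m
Sighting distance = 35.5556 * 12 = 426.6667 m
S = 902.9982 + 426.6667 = 1329.7 m

1329.7


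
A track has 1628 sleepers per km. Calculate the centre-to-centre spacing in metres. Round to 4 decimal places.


Spacing = 1000 m / number of sleepers
Spacing = 1000 / 1628
Spacing = 0.6143 m

0.6143


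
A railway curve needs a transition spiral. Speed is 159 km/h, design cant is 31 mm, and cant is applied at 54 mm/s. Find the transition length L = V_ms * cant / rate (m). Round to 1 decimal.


Convert speed: V = 159 / 3.6 = 44.1667 m/s
L = 44.1667 * 31 / 54
L = 1369.1667 / 54
L = 25.4 m

25.4


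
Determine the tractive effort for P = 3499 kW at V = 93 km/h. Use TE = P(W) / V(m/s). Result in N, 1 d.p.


Convert: P = 3499 kW = 3499000 W
V = 93 / 3.6 = 25.8333 m/s
TE = 3499000 / 25.8333
TE = 135445.2 N

135445.2


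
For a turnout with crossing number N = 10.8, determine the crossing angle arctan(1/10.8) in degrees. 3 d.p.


1/N = 1/10.8 = 0.092593
angle = arctan(0.092593) = 0.092329 rad
angle = 0.092329 * 180/pi = 5.290 degrees

5.290


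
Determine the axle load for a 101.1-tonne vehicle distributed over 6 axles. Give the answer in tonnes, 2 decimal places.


Load per axle = total weight / number of axles
Load = 101.1 / 6
Load = 16.85 tonnes

16.85


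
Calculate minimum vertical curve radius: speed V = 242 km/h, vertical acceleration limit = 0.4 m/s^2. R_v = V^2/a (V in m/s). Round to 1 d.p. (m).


Convert speed: V = 242 / 3.6 = 67.2222 m/s
V^2 = 4518.8272 m^2/s^2
R_v = 4518.8272 / 0.4
R_v = 11297.1 m

11297.1


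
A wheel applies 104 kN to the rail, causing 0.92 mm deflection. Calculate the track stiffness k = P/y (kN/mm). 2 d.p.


Track stiffness k = P / y
k = 104 / 0.92
k = 113.04 kN/mm

113.04


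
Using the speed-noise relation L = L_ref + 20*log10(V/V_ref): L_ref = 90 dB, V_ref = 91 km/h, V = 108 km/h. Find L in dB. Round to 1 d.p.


V/V_ref = 108 / 91 = 1.186813
log10(1.186813) = 0.074382
20 * 0.074382 = 1.4876
L = 90 + 1.4876 = 91.5 dB

91.5


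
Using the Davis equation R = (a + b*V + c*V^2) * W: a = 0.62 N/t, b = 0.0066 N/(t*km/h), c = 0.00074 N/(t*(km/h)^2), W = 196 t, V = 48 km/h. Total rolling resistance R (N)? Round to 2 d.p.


b*V = 0.0066 * 48 = 0.3168
c*V^2 = 0.00074 * 2304 = 1.70496
R_per_t = 0.62 + 0.3168 + 1.70496 = 2.64176 N/t
R_total = 2.64176 * 196 = 517.78 N

517.78


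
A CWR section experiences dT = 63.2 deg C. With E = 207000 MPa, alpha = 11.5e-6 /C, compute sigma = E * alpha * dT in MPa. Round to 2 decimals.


sigma = E * alpha * dT
sigma = 207000 * 11.5e-6 * 63.2
sigma = 2.3805 * 63.2
sigma = 150.45 MPa

150.45


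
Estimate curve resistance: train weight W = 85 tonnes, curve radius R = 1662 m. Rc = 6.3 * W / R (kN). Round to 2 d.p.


Rc = 6.3 * W / R
Rc = 6.3 * 85 / 1662
Rc = 535.5 / 1662
Rc = 0.32 kN

0.32


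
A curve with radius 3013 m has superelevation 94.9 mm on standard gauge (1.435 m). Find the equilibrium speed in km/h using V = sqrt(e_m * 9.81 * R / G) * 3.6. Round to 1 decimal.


Convert cant: e = 94.9 mm = 0.0949 m
V_ms = sqrt(0.0949 * 9.81 * 3013 / 1.435)
V_ms = sqrt(1954.710521) = 44.2121 m/s
V = 44.2121 * 3.6 = 159.2 km/h

159.2


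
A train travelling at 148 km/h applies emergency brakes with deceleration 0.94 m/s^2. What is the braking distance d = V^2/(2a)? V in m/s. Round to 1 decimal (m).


Convert speed: V = 148 / 3.6 = 41.1111 m/s
V^2 = 1690.1235
d = 1690.1235 / (2 * 0.94)
d = 1690.1235 / 1.88
d = 899.0 m

899.0


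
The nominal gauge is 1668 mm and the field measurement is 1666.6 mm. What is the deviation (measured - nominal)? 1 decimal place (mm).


Deviation = measured - nominal
Deviation = 1666.6 - 1668
Deviation = -1.4 mm

-1.4


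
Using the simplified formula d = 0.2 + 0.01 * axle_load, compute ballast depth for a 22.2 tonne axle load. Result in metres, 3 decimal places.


d = 0.2 + 0.01 * 22.2
d = 0.2 + 0.222
d = 0.422 m

0.422


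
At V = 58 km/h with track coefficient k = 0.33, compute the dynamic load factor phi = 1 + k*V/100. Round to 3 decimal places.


phi = 1 + k * V / 100
phi = 1 + 0.33 * 58 / 100
phi = 1 + 0.1914
phi = 1.191

1.191


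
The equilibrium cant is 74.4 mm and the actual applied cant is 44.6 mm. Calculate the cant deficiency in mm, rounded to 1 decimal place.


Cant deficiency = equilibrium cant - actual cant
CD = 74.4 - 44.6
CD = 29.8 mm

29.8


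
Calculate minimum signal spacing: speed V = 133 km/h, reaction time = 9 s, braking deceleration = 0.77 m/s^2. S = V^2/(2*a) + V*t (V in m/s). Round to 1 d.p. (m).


V = 133 / 3.6 = 36.9444 m/s
Braking distance = 36.9444^2 / (2*0.77) = 886.2935 m
Sighting distance = 36.9444 * 9 = 332.5 m
S = 886.2935 + 332.5 = 1218.8 m

1218.8


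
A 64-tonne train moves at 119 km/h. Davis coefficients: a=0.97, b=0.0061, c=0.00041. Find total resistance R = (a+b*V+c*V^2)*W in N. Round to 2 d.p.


b*V = 0.0061 * 119 = 0.7259
c*V^2 = 0.00041 * 14161 = 5.80601
R_per_t = 0.97 + 0.7259 + 5.80601 = 7.50191 N/t
R_total = 7.50191 * 64 = 480.12 N

480.12


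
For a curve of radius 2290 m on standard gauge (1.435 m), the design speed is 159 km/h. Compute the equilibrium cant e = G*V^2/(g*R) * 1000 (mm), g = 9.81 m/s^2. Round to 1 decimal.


Convert speed: V = 159 / 3.6 = 44.1667 m/s
Apply formula: e = 1.435 * 44.1667^2 / (9.81 * 2290)
e = 1.435 * 1950.6944 / 22464.9
e = 0.124605 m = 124.6 mm

124.6


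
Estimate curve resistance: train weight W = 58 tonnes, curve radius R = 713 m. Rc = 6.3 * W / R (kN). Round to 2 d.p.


Rc = 6.3 * W / R
Rc = 6.3 * 58 / 713
Rc = 365.4 / 713
Rc = 0.51 kN

0.51


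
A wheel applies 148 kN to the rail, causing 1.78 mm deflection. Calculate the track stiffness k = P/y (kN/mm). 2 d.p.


Track stiffness k = P / y
k = 148 / 1.78
k = 83.15 kN/mm

83.15


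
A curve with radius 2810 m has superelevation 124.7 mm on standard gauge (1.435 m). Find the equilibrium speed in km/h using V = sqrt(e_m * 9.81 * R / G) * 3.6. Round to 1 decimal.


Convert cant: e = 124.7 mm = 0.1247 m
V_ms = sqrt(0.1247 * 9.81 * 2810 / 1.435)
V_ms = sqrt(2395.465275) = 48.9435 m/s
V = 48.9435 * 3.6 = 176.2 km/h

176.2


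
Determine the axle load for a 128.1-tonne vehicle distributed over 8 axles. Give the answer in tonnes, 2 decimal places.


Load per axle = total weight / number of axles
Load = 128.1 / 8
Load = 16.01 tonnes

16.01


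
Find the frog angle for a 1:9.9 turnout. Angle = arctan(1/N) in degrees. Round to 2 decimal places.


1/N = 1/9.9 = 0.10101
angle = arctan(0.10101) = 0.100669 rad
angle = 0.100669 * 180/pi = 5.77 degrees

5.77


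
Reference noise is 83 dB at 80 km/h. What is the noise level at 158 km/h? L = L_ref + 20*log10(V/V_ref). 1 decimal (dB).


V/V_ref = 158 / 80 = 1.975
log10(1.975) = 0.295567
20 * 0.295567 = 5.9113
L = 83 + 5.9113 = 88.9 dB

88.9


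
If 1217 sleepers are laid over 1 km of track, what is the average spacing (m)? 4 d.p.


Spacing = 1000 m / number of sleepers
Spacing = 1000 / 1217
Spacing = 0.8217 m

0.8217


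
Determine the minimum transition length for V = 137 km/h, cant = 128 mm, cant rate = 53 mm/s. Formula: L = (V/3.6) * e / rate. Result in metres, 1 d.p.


Convert speed: V = 137 / 3.6 = 38.0556 m/s
L = 38.0556 * 128 / 53
L = 4871.1111 / 53
L = 91.9 m

91.9


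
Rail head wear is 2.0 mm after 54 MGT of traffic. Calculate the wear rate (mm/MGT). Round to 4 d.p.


Wear rate = total wear / cumulative tonnage
Rate = 2.0 / 54
Rate = 0.0370 mm/MGT

0.0370


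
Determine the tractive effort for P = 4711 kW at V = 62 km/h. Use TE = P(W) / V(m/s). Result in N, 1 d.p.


Convert: P = 4711 kW = 4711000 W
V = 62 / 3.6 = 17.2222 m/s
TE = 4711000 / 17.2222
TE = 273541.9 N

273541.9


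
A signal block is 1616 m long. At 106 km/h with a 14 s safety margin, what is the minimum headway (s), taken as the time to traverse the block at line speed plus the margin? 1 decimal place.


V = 106 / 3.6 = 29.4444 m/s
Block traversal time = 1616 / 29.4444 = 54.883 s
Headway = 54.883 + 14
Headway = 68.9 s

68.9


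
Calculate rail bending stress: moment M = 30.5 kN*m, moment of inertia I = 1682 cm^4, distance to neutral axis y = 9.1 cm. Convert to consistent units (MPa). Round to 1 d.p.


Convert units:
M = 30.5 kN*m = 30500000 N*mm
y = 9.1 cm = 91 mm
I = 1682 cm^4 = 16820000 mm^4
sigma = 30500000 * 91 / 16820000
sigma = 165.0 MPa

165.0


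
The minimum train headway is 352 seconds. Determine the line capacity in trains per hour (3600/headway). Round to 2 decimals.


Capacity = 3600 / headway
Capacity = 3600 / 352
Capacity = 10.23 trains/hour

10.23


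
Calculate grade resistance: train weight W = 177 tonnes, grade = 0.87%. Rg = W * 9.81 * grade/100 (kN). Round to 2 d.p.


Rg = W * 9.81 * grade / 100
Rg = 177 * 9.81 * 0.87 / 100
Rg = 1736.37 * 0.0087
Rg = 15.11 kN

15.11


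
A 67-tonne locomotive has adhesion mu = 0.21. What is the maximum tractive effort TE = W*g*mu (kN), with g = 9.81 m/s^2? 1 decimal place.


TE_max = W * g * mu
TE_max = 67 * 9.81 * 0.21
TE_max = 657.27 * 0.21
TE_max = 138.0 kN

138.0


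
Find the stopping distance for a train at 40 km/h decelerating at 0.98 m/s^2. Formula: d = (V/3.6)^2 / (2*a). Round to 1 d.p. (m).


Convert speed: V = 40 / 3.6 = 11.1111 m/s
V^2 = 123.4568
d = 123.4568 / (2 * 0.98)
d = 123.4568 / 1.96
d = 63.0 m

63.0


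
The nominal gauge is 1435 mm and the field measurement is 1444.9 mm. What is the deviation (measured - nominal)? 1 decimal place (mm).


Deviation = measured - nominal
Deviation = 1444.9 - 1435
Deviation = 9.9 mm

9.9


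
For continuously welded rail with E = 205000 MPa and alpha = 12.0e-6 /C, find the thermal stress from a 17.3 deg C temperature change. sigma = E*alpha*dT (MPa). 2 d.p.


sigma = E * alpha * dT
sigma = 205000 * 12.0e-6 * 17.3
sigma = 2.46 * 17.3
sigma = 42.56 MPa

42.56


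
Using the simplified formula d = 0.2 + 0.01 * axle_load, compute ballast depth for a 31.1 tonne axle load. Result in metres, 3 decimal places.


d = 0.2 + 0.01 * 31.1
d = 0.2 + 0.311
d = 0.511 m

0.511


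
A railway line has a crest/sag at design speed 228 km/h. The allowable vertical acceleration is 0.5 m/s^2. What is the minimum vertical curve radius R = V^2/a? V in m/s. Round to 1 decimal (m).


Convert speed: V = 228 / 3.6 = 63.3333 m/s
V^2 = 4011.1111 m^2/s^2
R_v = 4011.1111 / 0.5
R_v = 8022.2 m

8022.2


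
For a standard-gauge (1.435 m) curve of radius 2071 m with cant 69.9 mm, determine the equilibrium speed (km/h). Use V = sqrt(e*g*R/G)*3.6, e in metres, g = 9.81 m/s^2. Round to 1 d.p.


Convert cant: e = 69.9 mm = 0.0699 m
V_ms = sqrt(0.0699 * 9.81 * 2071 / 1.435)
V_ms = sqrt(989.633484) = 31.4584 m/s
V = 31.4584 * 3.6 = 113.3 km/h

113.3


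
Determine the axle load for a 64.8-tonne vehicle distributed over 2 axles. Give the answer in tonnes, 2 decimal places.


Load per axle = total weight / number of axles
Load = 64.8 / 2
Load = 32.40 tonnes

32.40


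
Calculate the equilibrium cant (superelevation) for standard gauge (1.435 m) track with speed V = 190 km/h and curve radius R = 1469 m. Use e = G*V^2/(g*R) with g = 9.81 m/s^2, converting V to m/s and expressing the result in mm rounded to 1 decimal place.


Convert speed: V = 190 / 3.6 = 52.7778 m/s
Apply formula: e = 1.435 * 52.7778^2 / (9.81 * 1469)
e = 1.435 * 2785.4938 / 14410.89
e = 0.277372 m = 277.4 mm

277.4


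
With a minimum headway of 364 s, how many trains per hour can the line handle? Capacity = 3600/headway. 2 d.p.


Capacity = 3600 / headway
Capacity = 3600 / 364
Capacity = 9.89 trains/hour

9.89


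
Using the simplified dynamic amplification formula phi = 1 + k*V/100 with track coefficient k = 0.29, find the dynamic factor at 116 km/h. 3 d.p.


phi = 1 + k * V / 100
phi = 1 + 0.29 * 116 / 100
phi = 1 + 0.3364
phi = 1.336

1.336


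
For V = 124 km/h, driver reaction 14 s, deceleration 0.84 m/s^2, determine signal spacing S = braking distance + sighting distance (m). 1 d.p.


V = 124 / 3.6 = 34.4444 m/s
Braking distance = 34.4444^2 / (2*0.84) = 706.2022 m
Sighting distance = 34.4444 * 14 = 482.2222 m
S = 706.2022 + 482.2222 = 1188.4 m

1188.4


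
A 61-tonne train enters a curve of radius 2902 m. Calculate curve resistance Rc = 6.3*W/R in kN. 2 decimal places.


Rc = 6.3 * W / R
Rc = 6.3 * 61 / 2902
Rc = 384.3 / 2902
Rc = 0.13 kN

0.13


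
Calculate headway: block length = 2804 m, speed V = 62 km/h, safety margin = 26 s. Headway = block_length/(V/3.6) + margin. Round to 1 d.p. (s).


V = 62 / 3.6 = 17.2222 m/s
Block traversal time = 2804 / 17.2222 = 162.8129 s
Headway = 162.8129 + 26
Headway = 188.8 s

188.8


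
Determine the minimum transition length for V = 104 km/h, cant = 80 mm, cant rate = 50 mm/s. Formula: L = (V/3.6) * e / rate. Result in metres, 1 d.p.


Convert speed: V = 104 / 3.6 = 28.8889 m/s
L = 28.8889 * 80 / 50
L = 2311.1111 / 50
L = 46.2 m

46.2


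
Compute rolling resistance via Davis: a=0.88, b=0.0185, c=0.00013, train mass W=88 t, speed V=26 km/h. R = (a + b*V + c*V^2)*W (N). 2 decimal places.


b*V = 0.0185 * 26 = 0.481
c*V^2 = 0.00013 * 676 = 0.08788
R_per_t = 0.88 + 0.481 + 0.08788 = 1.44888 N/t
R_total = 1.44888 * 88 = 127.50 N

127.50


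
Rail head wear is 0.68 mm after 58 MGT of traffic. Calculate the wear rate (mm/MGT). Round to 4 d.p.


Wear rate = total wear / cumulative tonnage
Rate = 0.68 / 58
Rate = 0.0117 mm/MGT

0.0117


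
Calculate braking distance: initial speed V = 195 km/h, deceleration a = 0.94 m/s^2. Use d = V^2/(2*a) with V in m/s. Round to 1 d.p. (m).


Convert speed: V = 195 / 3.6 = 54.1667 m/s
V^2 = 2934.0278
d = 2934.0278 / (2 * 0.94)
d = 2934.0278 / 1.88
d = 1560.7 m

1560.7


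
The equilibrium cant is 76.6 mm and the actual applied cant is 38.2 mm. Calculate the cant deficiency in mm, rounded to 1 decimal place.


Cant deficiency = equilibrium cant - actual cant
CD = 76.6 - 38.2
CD = 38.4 mm

38.4


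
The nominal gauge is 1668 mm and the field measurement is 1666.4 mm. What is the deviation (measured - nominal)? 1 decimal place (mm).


Deviation = measured - nominal
Deviation = 1666.4 - 1668
Deviation = -1.6 mm

-1.6


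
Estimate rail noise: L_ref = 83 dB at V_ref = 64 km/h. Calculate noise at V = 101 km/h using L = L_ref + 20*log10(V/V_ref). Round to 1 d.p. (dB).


V/V_ref = 101 / 64 = 1.578125
log10(1.578125) = 0.198141
20 * 0.198141 = 3.9628
L = 83 + 3.9628 = 87.0 dB

87.0


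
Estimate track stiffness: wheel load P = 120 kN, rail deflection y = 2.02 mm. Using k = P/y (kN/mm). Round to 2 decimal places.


Track stiffness k = P / y
k = 120 / 2.02
k = 59.41 kN/mm

59.41


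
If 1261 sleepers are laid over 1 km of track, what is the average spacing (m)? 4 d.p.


Spacing = 1000 m / number of sleepers
Spacing = 1000 / 1261
Spacing = 0.7930 m

0.7930


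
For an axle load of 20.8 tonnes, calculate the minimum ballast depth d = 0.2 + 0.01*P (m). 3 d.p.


d = 0.2 + 0.01 * 20.8
d = 0.2 + 0.208
d = 0.408 m

0.408


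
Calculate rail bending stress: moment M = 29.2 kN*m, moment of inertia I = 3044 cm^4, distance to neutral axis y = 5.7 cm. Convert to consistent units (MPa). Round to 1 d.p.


Convert units:
M = 29.2 kN*m = 29200000 N*mm
y = 5.7 cm = 57 mm
I = 3044 cm^4 = 30440000 mm^4
sigma = 29200000 * 57 / 30440000
sigma = 54.7 MPa

54.7


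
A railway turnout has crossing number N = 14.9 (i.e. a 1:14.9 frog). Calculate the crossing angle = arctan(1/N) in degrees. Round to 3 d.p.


1/N = 1/14.9 = 0.067114
angle = arctan(0.067114) = 0.067014 rad
angle = 0.067014 * 180/pi = 3.840 degrees

3.840


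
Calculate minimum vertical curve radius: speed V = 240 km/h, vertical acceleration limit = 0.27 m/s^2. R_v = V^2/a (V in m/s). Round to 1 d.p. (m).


Convert speed: V = 240 / 3.6 = 66.6667 m/s
V^2 = 4444.4444 m^2/s^2
R_v = 4444.4444 / 0.27
R_v = 16460.9 m

16460.9


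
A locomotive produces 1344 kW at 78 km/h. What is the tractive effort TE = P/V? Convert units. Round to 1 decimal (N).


Convert: P = 1344 kW = 1344000 W
V = 78 / 3.6 = 21.6667 m/s
TE = 1344000 / 21.6667
TE = 62030.8 N

62030.8


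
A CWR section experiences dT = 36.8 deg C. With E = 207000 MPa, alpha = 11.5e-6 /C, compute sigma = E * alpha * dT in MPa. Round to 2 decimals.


sigma = E * alpha * dT
sigma = 207000 * 11.5e-6 * 36.8
sigma = 2.3805 * 36.8
sigma = 87.60 MPa

87.60


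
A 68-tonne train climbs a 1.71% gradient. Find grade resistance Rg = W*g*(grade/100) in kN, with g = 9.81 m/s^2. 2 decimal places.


Rg = W * 9.81 * grade / 100
Rg = 68 * 9.81 * 1.71 / 100
Rg = 667.08 * 0.0171
Rg = 11.41 kN

11.41


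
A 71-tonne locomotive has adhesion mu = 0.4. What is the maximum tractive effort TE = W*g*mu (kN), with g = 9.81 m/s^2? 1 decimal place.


TE_max = W * g * mu
TE_max = 71 * 9.81 * 0.4
TE_max = 696.51 * 0.4
TE_max = 278.6 kN

278.6


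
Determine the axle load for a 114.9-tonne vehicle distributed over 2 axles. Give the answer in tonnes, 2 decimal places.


Load per axle = total weight / number of axles
Load = 114.9 / 2
Load = 57.45 tonnes

57.45


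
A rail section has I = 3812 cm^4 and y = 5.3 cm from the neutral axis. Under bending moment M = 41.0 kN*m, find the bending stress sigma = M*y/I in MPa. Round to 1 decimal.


Convert units:
M = 41.0 kN*m = 41000000 N*mm
y = 5.3 cm = 53 mm
I = 3812 cm^4 = 38120000 mm^4
sigma = 41000000 * 53 / 38120000
sigma = 57.0 MPa

57.0


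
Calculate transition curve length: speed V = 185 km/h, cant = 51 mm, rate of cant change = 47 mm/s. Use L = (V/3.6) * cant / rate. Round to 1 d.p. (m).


Convert speed: V = 185 / 3.6 = 51.3889 m/s
L = 51.3889 * 51 / 47
L = 2620.8333 / 47
L = 55.8 m

55.8


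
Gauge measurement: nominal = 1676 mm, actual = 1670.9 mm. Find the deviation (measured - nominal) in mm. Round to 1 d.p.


Deviation = measured - nominal
Deviation = 1670.9 - 1676
Deviation = -5.1 mm

-5.1


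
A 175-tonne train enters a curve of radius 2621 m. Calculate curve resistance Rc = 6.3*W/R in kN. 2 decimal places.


Rc = 6.3 * W / R
Rc = 6.3 * 175 / 2621
Rc = 1102.5 / 2621
Rc = 0.42 kN

0.42


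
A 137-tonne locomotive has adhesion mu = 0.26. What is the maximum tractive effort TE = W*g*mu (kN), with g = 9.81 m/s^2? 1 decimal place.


TE_max = W * g * mu
TE_max = 137 * 9.81 * 0.26
TE_max = 1343.97 * 0.26
TE_max = 349.4 kN

349.4


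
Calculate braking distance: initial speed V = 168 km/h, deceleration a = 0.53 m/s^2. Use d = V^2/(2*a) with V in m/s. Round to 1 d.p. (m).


Convert speed: V = 168 / 3.6 = 46.6667 m/s
V^2 = 2177.7778
d = 2177.7778 / (2 * 0.53)
d = 2177.7778 / 1.06
d = 2054.5 m

2054.5


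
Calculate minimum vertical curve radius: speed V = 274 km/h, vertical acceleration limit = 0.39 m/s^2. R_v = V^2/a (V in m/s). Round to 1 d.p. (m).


Convert speed: V = 274 / 3.6 = 76.1111 m/s
V^2 = 5792.9012 m^2/s^2
R_v = 5792.9012 / 0.39
R_v = 14853.6 m

14853.6


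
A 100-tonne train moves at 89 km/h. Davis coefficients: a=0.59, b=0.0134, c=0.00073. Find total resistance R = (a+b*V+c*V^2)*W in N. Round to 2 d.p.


b*V = 0.0134 * 89 = 1.1926
c*V^2 = 0.00073 * 7921 = 5.78233
R_per_t = 0.59 + 1.1926 + 5.78233 = 7.56493 N/t
R_total = 7.56493 * 100 = 756.49 N

756.49


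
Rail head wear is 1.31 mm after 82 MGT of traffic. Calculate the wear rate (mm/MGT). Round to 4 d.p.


Wear rate = total wear / cumulative tonnage
Rate = 1.31 / 82
Rate = 0.0160 mm/MGT

0.0160


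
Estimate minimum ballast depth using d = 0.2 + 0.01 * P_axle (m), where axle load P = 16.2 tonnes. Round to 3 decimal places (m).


d = 0.2 + 0.01 * 16.2
d = 0.2 + 0.162
d = 0.362 m

0.362


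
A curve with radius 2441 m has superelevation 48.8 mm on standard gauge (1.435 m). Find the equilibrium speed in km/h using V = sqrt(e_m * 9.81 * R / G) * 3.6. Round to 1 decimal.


Convert cant: e = 48.8 mm = 0.0488 m
V_ms = sqrt(0.0488 * 9.81 * 2441 / 1.435)
V_ms = sqrt(814.338013) = 28.5366 m/s
V = 28.5366 * 3.6 = 102.7 km/h

102.7


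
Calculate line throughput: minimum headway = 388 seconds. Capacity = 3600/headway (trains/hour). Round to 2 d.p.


Capacity = 3600 / headway
Capacity = 3600 / 388
Capacity = 9.28 trains/hour

9.28


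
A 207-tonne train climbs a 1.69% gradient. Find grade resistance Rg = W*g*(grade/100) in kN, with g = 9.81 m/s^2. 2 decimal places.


Rg = W * 9.81 * grade / 100
Rg = 207 * 9.81 * 1.69 / 100
Rg = 2030.67 * 0.0169
Rg = 34.32 kN

34.32


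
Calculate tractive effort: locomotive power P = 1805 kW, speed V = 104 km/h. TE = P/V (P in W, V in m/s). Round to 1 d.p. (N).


Convert: P = 1805 kW = 1805000 W
V = 104 / 3.6 = 28.8889 m/s
TE = 1805000 / 28.8889
TE = 62480.8 N

62480.8


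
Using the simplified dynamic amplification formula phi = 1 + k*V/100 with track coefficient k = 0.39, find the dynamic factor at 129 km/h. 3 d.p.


phi = 1 + k * V / 100
phi = 1 + 0.39 * 129 / 100
phi = 1 + 0.5031
phi = 1.503

1.503


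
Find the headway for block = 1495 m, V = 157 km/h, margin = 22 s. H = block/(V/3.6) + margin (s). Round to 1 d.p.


V = 157 / 3.6 = 43.6111 m/s
Block traversal time = 1495 / 43.6111 = 34.2803 s
Headway = 34.2803 + 22
Headway = 56.3 s

56.3


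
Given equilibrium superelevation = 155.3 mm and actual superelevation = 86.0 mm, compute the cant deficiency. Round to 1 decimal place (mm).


Cant deficiency = equilibrium cant - actual cant
CD = 155.3 - 86.0
CD = 69.3 mm

69.3


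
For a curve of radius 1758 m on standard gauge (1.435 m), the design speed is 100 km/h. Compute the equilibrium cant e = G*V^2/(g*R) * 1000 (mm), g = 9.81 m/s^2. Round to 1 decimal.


Convert speed: V = 100 / 3.6 = 27.7778 m/s
Apply formula: e = 1.435 * 27.7778^2 / (9.81 * 1758)
e = 1.435 * 771.6049 / 17245.98
e = 0.064204 m = 64.2 mm

64.2


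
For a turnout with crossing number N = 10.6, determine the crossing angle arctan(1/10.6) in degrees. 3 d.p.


1/N = 1/10.6 = 0.09434
angle = arctan(0.09434) = 0.094061 rad
angle = 0.094061 * 180/pi = 5.389 degrees

5.389


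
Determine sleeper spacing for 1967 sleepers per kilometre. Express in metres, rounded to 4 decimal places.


Spacing = 1000 m / number of sleepers
Spacing = 1000 / 1967
Spacing = 0.5084 m

0.5084


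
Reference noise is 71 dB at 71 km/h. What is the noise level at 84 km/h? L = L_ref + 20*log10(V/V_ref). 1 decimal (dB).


V/V_ref = 84 / 71 = 1.183099
log10(1.183099) = 0.073021
20 * 0.073021 = 1.4604
L = 71 + 1.4604 = 72.5 dB

72.5


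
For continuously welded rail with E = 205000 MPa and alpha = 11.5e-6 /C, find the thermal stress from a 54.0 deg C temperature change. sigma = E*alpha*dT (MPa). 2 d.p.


sigma = E * alpha * dT
sigma = 205000 * 11.5e-6 * 54.0
sigma = 2.3575 * 54.0
sigma = 127.31 MPa

127.31


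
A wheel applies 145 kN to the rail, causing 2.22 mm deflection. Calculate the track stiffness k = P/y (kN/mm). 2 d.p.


Track stiffness k = P / y
k = 145 / 2.22
k = 65.32 kN/mm

65.32


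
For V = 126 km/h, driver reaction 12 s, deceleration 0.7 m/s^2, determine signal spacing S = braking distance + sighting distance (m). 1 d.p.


V = 126 / 3.6 = 35.0 m/s
Braking distance = 35.0^2 / (2*0.7) = 875.0 m
Sighting distance = 35.0 * 12 = 420.0 m
S = 875.0 + 420.0 = 1295.0 m

1295.0


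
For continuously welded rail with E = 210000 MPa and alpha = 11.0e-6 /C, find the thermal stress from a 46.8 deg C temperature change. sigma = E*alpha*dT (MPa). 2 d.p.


sigma = E * alpha * dT
sigma = 210000 * 11.0e-6 * 46.8
sigma = 2.31 * 46.8
sigma = 108.11 MPa

108.11


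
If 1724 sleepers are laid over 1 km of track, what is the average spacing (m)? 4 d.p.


Spacing = 1000 m / number of sleepers
Spacing = 1000 / 1724
Spacing = 0.5800 m

0.5800


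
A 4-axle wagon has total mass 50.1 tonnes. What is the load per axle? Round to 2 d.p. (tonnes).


Load per axle = total weight / number of axles
Load = 50.1 / 4
Load = 12.53 tonnes

12.53


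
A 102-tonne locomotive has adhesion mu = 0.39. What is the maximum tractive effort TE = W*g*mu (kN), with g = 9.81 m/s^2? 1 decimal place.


TE_max = W * g * mu
TE_max = 102 * 9.81 * 0.39
TE_max = 1000.62 * 0.39
TE_max = 390.2 kN

390.2


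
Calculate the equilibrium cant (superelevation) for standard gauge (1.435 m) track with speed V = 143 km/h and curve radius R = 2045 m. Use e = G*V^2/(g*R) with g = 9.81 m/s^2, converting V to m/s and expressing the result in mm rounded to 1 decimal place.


Convert speed: V = 143 / 3.6 = 39.7222 m/s
Apply formula: e = 1.435 * 39.7222^2 / (9.81 * 2045)
e = 1.435 * 1577.8549 / 20061.45
e = 0.112864 m = 112.9 mm

112.9


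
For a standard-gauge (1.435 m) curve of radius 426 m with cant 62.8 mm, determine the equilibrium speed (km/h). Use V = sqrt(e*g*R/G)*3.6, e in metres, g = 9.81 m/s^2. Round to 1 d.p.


Convert cant: e = 62.8 mm = 0.0628 m
V_ms = sqrt(0.0628 * 9.81 * 426 / 1.435)
V_ms = sqrt(182.888479) = 13.5236 m/s
V = 13.5236 * 3.6 = 48.7 km/h

48.7


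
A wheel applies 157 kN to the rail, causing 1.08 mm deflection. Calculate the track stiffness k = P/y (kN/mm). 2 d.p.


Track stiffness k = P / y
k = 157 / 1.08
k = 145.37 kN/mm

145.37


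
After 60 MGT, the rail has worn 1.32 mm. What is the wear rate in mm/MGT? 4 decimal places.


Wear rate = total wear / cumulative tonnage
Rate = 1.32 / 60
Rate = 0.0220 mm/MGT

0.0220


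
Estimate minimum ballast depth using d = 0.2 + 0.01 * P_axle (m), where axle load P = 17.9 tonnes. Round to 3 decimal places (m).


d = 0.2 + 0.01 * 17.9
d = 0.2 + 0.179
d = 0.379 m

0.379


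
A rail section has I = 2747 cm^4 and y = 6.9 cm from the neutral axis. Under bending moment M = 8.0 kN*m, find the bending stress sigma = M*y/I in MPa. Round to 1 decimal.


Convert units:
M = 8.0 kN*m = 8000000 N*mm
y = 6.9 cm = 69 mm
I = 2747 cm^4 = 27470000 mm^4
sigma = 8000000 * 69 / 27470000
sigma = 20.1 MPa

20.1


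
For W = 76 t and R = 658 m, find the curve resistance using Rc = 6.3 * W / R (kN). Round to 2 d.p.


Rc = 6.3 * W / R
Rc = 6.3 * 76 / 658
Rc = 478.8 / 658
Rc = 0.73 kN

0.73


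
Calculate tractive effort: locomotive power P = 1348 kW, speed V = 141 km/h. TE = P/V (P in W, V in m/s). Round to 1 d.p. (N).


Convert: P = 1348 kW = 1348000 W
V = 141 / 3.6 = 39.1667 m/s
TE = 1348000 / 39.1667
TE = 34417.0 N

34417.0


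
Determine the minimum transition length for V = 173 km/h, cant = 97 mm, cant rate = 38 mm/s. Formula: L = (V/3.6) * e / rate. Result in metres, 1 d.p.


Convert speed: V = 173 / 3.6 = 48.0556 m/s
L = 48.0556 * 97 / 38
L = 4661.3889 / 38
L = 122.7 m

122.7


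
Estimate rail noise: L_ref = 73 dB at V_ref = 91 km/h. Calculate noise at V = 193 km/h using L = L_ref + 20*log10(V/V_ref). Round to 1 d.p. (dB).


V/V_ref = 193 / 91 = 2.120879
log10(2.120879) = 0.326516
20 * 0.326516 = 6.5303
L = 73 + 6.5303 = 79.5 dB

79.5


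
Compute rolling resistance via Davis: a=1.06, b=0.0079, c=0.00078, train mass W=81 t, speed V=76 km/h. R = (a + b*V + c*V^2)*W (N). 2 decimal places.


b*V = 0.0079 * 76 = 0.6004
c*V^2 = 0.00078 * 5776 = 4.50528
R_per_t = 1.06 + 0.6004 + 4.50528 = 6.16568 N/t
R_total = 6.16568 * 81 = 499.42 N

499.42


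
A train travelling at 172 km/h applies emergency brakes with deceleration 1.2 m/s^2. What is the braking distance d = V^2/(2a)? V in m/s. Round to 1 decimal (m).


Convert speed: V = 172 / 3.6 = 47.7778 m/s
V^2 = 2282.716
d = 2282.716 / (2 * 1.2)
d = 2282.716 / 2.4
d = 951.1 m

951.1


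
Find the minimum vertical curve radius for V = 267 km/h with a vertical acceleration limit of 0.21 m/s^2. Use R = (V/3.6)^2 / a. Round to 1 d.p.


Convert speed: V = 267 / 3.6 = 74.1667 m/s
V^2 = 5500.6944 m^2/s^2
R_v = 5500.6944 / 0.21
R_v = 26193.8 m

26193.8


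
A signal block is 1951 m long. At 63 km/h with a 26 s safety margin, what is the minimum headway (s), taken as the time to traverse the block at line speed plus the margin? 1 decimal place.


V = 63 / 3.6 = 17.5 m/s
Block traversal time = 1951 / 17.5 = 111.4857 s
Headway = 111.4857 + 26
Headway = 137.5 s

137.5


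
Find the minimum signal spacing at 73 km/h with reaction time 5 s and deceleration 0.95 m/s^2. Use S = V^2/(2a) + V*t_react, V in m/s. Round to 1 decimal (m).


V = 73 / 3.6 = 20.2778 m/s
Braking distance = 20.2778^2 / (2*0.95) = 216.4149 m
Sighting distance = 20.2778 * 5 = 101.3889 m
S = 216.4149 + 101.3889 = 317.8 m

317.8


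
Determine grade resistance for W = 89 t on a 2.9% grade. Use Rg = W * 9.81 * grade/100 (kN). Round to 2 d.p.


Rg = W * 9.81 * grade / 100
Rg = 89 * 9.81 * 2.9 / 100
Rg = 873.09 * 0.029
Rg = 25.32 kN

25.32


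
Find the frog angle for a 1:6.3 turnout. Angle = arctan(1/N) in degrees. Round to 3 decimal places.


1/N = 1/6.3 = 0.15873
angle = arctan(0.15873) = 0.157417 rad
angle = 0.157417 * 180/pi = 9.019 degrees

9.019
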